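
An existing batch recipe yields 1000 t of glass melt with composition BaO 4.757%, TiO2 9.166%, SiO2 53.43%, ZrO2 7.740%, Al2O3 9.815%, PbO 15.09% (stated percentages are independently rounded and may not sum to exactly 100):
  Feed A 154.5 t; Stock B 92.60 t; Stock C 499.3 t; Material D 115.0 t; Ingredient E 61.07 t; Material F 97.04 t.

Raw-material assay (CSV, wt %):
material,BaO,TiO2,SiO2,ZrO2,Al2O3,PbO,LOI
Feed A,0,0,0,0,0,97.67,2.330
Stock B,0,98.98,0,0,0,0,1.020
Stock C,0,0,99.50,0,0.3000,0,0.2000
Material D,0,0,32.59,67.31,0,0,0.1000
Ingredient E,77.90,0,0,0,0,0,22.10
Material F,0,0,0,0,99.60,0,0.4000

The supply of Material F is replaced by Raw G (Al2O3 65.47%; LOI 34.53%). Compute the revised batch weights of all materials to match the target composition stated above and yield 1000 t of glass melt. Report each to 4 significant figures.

Values along the way are printed rounded off to 4 significant digits at each printed step — every computation keeps exact precision at each step. Each reported value includes exactly one rounding; all derived quantities (net glass mass, six oxide percentages, totals, the yield, LOI) are re-derived at full precision using the weight values on 1000 t of glass as they appear in either problem or answer.
Target oxide masses per 1000 t glass melt:
  BaO: 4.757% × 1000 = 47.57 t
  TiO2: 9.166% × 1000 = 91.66 t
  SiO2: 53.43% × 1000 = 534.3 t
  ZrO2: 7.740% × 1000 = 77.40 t
  Al2O3: 9.815% × 1000 = 98.15 t
  PbO: 15.09% × 1000 = 150.9 t
Sums-versus-targets review per the reported batch figures, versus the basis set out (oxide sums agree with the targets exact up to rounding of places):
  BaO: 61.07·0.7790 = 47.57 t (target 47.57 t)
  TiO2: 92.60·0.9898 = 91.66 t (target 91.66 t)
  SiO2: 499.3·0.9950 + 115.0·0.3259 = 534.3 t (target 534.3 t)
  ZrO2: 115.0·0.6731 = 77.41 t (target 77.40 t)
  Al2O3: 499.3·0.003000 + 147.6·0.6547 = 98.13 t (target 98.15 t)
  PbO: 154.5·0.9767 = 150.9 t (target 150.9 t)
Glass-mass bookkeeping: total batch − LOI = 999.9 t (the targets, summed, come to 1000 t; stated basis 1000 t — rounding explains the deltas).
Adding the batch up: Σ batch = 1070 t; LOI loss = Σ batch·LOI = 70.12 t; glass ÷ batch gives a yield of 93.45%.

Revised batch per 1000 t glass melt:
  Feed A: 154.5 t
  Stock B: 92.60 t
  Stock C: 499.3 t
  Material D: 115.0 t
  Ingredient E: 61.07 t
  Raw G: 147.6 t
Total batch = 1070 t; LOI loss = 70.12 t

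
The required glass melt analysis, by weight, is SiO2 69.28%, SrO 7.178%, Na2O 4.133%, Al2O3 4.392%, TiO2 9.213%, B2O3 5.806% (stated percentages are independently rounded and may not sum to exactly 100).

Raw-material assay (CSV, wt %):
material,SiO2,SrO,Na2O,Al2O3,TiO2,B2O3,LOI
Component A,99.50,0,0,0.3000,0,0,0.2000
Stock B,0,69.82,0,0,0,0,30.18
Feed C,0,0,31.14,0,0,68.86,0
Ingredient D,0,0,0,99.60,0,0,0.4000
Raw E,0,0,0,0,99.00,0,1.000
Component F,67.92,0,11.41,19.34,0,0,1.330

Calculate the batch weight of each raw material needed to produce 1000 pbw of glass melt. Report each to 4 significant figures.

Batch per 1000 pbw glass melt:
  Component A: 606.1 pbw
  Stock B: 102.8 pbw
  Feed C: 84.32 pbw
  Ingredient D: 16.62 pbw
  Raw E: 93.06 pbw
  Component F: 132.1 pbw
Total batch = 1035 pbw; LOI loss = 34.99 pbw; yield = 96.62%

Rounding to four significant figures extends to every mid-chain value as displayed — the whole derivation carries exact precision throughout; a single rounding yields every reported result — derived quantities, which include yield, LOI, totals, net glass mass, six oxide percentages, are rebuilt in full precision, precisely as stated by the problem or the answer, using the weight values for 1000 pbw of glass.
Per-oxide target masses for 1000 pbw glass melt:
  SiO2: 69.28% × 1000 = 692.8 pbw
  SrO: 7.178% × 1000 = 71.78 pbw
  Na2O: 4.133% × 1000 = 41.33 pbw
  Al2O3: 4.392% × 1000 = 43.92 pbw
  TiO2: 9.213% × 1000 = 92.13 pbw
  B2O3: 5.806% × 1000 = 58.06 pbw
A balance pass over the oxides, given the weights on record, versus the basis set out (sums match the target masses within answer rounding):
  SiO2: 606.1·0.9950 + 132.1·0.6792 = 692.8 pbw (target 692.8 pbw)
  SrO: 102.8·0.6982 = 71.77 pbw (target 71.78 pbw)
  Na2O: 84.32·0.3114 + 132.1·0.1141 = 41.33 pbw (target 41.33 pbw)
  Al2O3: 606.1·0.003000 + 16.62·0.9960 + 132.1·0.1934 = 43.92 pbw (target 43.92 pbw)
  TiO2: 93.06·0.9900 = 92.13 pbw (target 92.13 pbw)
  B2O3: 84.32·0.6886 = 58.06 pbw (target 58.06 pbw)
Glass mass check: total charge less LOI = 1000 pbw (targets for the oxides total 1000 pbw; against the stated basis, 1000 pbw — a pure rounding effect).
Batch total: Σ batch = 1035 pbw; loss to ignition Σ batch·LOI = 34.99 pbw; glass ÷ batch gives a yield of 96.62%.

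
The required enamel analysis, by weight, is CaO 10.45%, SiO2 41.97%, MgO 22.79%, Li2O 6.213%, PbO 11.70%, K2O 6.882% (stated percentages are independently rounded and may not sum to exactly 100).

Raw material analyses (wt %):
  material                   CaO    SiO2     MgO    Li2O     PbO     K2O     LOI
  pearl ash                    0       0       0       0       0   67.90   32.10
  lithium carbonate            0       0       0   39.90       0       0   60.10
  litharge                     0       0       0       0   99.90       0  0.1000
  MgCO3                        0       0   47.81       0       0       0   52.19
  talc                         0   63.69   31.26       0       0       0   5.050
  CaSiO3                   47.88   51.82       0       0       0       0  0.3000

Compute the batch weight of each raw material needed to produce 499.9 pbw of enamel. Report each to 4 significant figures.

Batch per 499.9 pbw enamel:
  pearl ash: 50.67 pbw
  lithium carbonate: 77.84 pbw
  litharge: 58.55 pbw
  MgCO3: 80.95 pbw
  talc: 240.6 pbw
  CaSiO3: 109.1 pbw
Total batch = 617.7 pbw; LOI loss = 117.8 pbw; yield = 80.92%

The intermediate values appear, rounded to 4 significant digits, in the printout — all arithmetic maintains exact precision in all steps; exactly one rounding goes into each reported number; derived quantities (the yield, the totals, the six compositions, glass mass, ignition loss) are rebuilt starting from the weights per 499.9 pbw of glass at full precision as set out in the problem or the answer.
Oxide mass targets, per 499.9 pbw enamel:
  CaO: 10.45% × 499.9 = 52.24 pbw
  SiO2: 41.97% × 499.9 = 209.8 pbw
  MgO: 22.79% × 499.9 = 113.9 pbw
  Li2O: 6.213% × 499.9 = 31.06 pbw
  PbO: 11.70% × 499.9 = 58.49 pbw
  K2O: 6.882% × 499.9 = 34.40 pbw
Oxide-by-oxide audit from the weights as reported, versus the basis set out (oxide sums agree with the targets exact up to rounding of places):
  CaO: 109.1·0.4788 = 52.24 pbw (target 52.24 pbw)
  SiO2: 240.6·0.6369 + 109.1·0.5182 = 209.8 pbw (target 209.8 pbw)
  MgO: 80.95·0.4781 + 240.6·0.3126 = 113.9 pbw (target 113.9 pbw)
  Li2O: 77.84·0.3990 = 31.06 pbw (target 31.06 pbw)
  PbO: 58.55·0.9990 = 58.49 pbw (target 58.49 pbw)
  K2O: 50.67·0.6790 = 34.40 pbw (target 34.40 pbw)
Glass-mass closure: total batch − LOI = 499.9 pbw (the targets, summed, come to 499.9 pbw; the stated basis being 499.9 pbw — a pure rounding effect).
Adding the batch up: Σ batch = 617.7 pbw; ignition loss, Σ(batch × LOI) = 117.8 pbw; the yield ratio, glass ÷ batch: 80.92%.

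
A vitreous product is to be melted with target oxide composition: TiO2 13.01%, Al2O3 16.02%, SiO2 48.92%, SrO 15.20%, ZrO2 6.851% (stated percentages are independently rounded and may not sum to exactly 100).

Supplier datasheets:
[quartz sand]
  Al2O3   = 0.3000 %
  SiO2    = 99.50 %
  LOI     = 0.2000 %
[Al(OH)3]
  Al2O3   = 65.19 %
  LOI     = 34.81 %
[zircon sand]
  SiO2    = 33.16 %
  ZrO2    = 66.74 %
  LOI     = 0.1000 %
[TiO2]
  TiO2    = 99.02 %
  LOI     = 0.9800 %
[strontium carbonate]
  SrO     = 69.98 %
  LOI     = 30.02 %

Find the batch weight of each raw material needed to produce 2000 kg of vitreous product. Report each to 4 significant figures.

Values along the way are shown, rounded to 4 significant digits, across the worked steps; the working math holds full float precision all the way through; a single rounding completes every reported value — derived quantities, which include five oxide percentages, the yield, ignition loss, net glass mass, totals, are recomputed at full float precision, precisely as stated by question or answer, from the batch weights per 2000 kg of glass.
The oxide mass targets at 2000 kg vitreous product:
  TiO2: 13.01% × 2000 = 260.2 kg
  Al2O3: 16.02% × 2000 = 320.4 kg
  SiO2: 48.92% × 2000 = 978.4 kg
  SrO: 15.20% × 2000 = 304.0 kg
  ZrO2: 6.851% × 2000 = 137.0 kg
Oxide-by-oxide audit given the weights on record, versus the basis set out (each sum matches its target mass given rounding of the digits):
  TiO2: 262.8·0.9902 = 260.2 kg (target 260.2 kg)
  Al2O3: 914.9·0.003000 + 487.3·0.6519 = 320.4 kg (target 320.4 kg)
  SiO2: 914.9·0.9950 + 205.3·0.3316 = 978.4 kg (target 978.4 kg)
  SrO: 434.4·0.6998 = 304.0 kg (target 304.0 kg)
  ZrO2: 205.3·0.6674 = 137.0 kg (target 137.0 kg)
The glass-mass cross-check: whole batch net of LOI = 2000 kg (the Σ of target masses is 2000 kg; basis as stated: 2000 kg — a pure rounding effect).
Total batch = Σ batch = 2305 kg; Σ batch·LOI gives LOI loss = 304.6 kg; yield: glass divided by total = 86.78%.

Batch per 2000 kg vitreous product:
  quartz sand: 914.9 kg
  Al(OH)3: 487.3 kg
  zircon sand: 205.3 kg
  TiO2: 262.8 kg
  strontium carbonate: 434.4 kg
Total batch = 2305 kg; LOI loss = 304.6 kg; yield = 86.78%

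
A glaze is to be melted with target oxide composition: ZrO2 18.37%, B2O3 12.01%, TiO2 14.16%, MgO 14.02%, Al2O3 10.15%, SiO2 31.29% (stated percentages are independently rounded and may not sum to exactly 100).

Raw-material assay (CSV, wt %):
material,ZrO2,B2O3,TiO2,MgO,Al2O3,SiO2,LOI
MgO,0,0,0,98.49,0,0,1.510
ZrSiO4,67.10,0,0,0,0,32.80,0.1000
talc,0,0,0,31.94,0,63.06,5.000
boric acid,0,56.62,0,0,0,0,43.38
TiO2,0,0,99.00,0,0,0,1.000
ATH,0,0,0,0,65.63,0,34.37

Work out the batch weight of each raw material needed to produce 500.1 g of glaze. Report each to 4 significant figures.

All arithmetic keeps exact precision through the solve — mid-chain values appear rounded to 4 significant figures on the page; each reported figure is rounded just once. Derived quantities (six oxide percentages, net glass mass, yield, totals, LOI) are carried from the batch weights at 500.1 g of glass in full precision as written in either problem or answer.
The oxide mass targets at 500.1 g glaze:
  ZrO2: 18.37% × 500.1 = 91.87 g
  B2O3: 12.01% × 500.1 = 60.06 g
  TiO2: 14.16% × 500.1 = 70.81 g
  MgO: 14.02% × 500.1 = 70.11 g
  Al2O3: 10.15% × 500.1 = 50.76 g
  SiO2: 31.29% × 500.1 = 156.5 g
Mass-balance tally per oxide using the reported weights, on the stated basis (summed amounts equal target values within answer rounding):
  ZrO2: 136.9·0.6710 = 91.86 g (target 91.87 g)
  B2O3: 106.1·0.5662 = 60.07 g (target 60.06 g)
  TiO2: 71.53·0.9900 = 70.81 g (target 70.81 g)
  MgO: 13.81·0.9849 + 176.9·0.3194 = 70.10 g (target 70.11 g)
  Al2O3: 77.34·0.6563 = 50.76 g (target 50.76 g)
  SiO2: 136.9·0.3280 + 176.9·0.6306 = 156.5 g (target 156.5 g)
Auditing the glass mass value: batch total minus LOI = 500.1 g (summing oxide targets gives 500.1 g; with the basis standing at 500.1 g — gaps are rounding artifacts).
Summing the batch: Σ batch = 582.6 g; Σ batch·LOI gives LOI loss = 82.51 g; glass ÷ batch gives a yield of 85.84%.

Batch per 500.1 g glaze:
  MgO: 13.81 g
  ZrSiO4: 136.9 g
  talc: 176.9 g
  boric acid: 106.1 g
  TiO2: 71.53 g
  ATH: 77.34 g
Total batch = 582.6 g; LOI loss = 82.51 g; yield = 85.84%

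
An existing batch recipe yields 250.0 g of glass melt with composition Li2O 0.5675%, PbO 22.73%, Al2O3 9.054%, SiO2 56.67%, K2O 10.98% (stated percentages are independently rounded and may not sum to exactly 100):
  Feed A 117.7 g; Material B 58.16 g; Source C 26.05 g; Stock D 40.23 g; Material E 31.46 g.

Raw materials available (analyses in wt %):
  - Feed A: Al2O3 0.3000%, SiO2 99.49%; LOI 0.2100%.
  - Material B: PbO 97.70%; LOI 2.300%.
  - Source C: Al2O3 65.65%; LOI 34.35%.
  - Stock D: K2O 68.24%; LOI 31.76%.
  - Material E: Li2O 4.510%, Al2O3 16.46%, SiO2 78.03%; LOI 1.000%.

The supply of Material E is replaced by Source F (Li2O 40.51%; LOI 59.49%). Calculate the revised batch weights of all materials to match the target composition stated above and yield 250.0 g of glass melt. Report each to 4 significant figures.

Revised batch per 250.0 g glass melt:
  Feed A: 142.4 g
  Material B: 58.16 g
  Source C: 33.83 g
  Stock D: 40.23 g
  Source F: 3.502 g
Total batch = 278.1 g; LOI loss = 28.12 g

Mid-chain values are printed with 4-significant-figure rounding as written — the whole derivation carries exact precision through every step — every reported number is rounded just once — all derived quantities are carried at full float precision (totals, the yield, glass mass, LOI, five oxide percentages) from the weighed amounts on 250.0 g of glass, exactly as shown in problem or answer.
Oxide-by-oxide targets in 250.0 g glass melt:
  Li2O: 0.5675% × 250.0 = 1.419 g
  PbO: 22.73% × 250.0 = 56.82 g
  Al2O3: 9.054% × 250.0 = 22.64 g
  SiO2: 56.67% × 250.0 = 141.7 g
  K2O: 10.98% × 250.0 = 27.45 g
Balance tally, oxide-wise, using the reported weights, on the stated basis (each sum matches its target mass inside rounding margins):
  Li2O: 3.502·0.4051 = 1.419 g (target 1.419 g)
  PbO: 58.16·0.9770 = 56.82 g (target 56.82 g)
  Al2O3: 142.4·0.003000 + 33.83·0.6565 = 22.64 g (target 22.64 g)
  SiO2: 142.4·0.9949 = 141.7 g (target 141.7 g)
  K2O: 40.23·0.6824 = 27.45 g (target 27.45 g)
Glass-mass bookkeeping: batch total minus LOI = 250.0 g (the targets, summed, come to 250.0 g; basis as stated: 250.0 g — deltas are rounding alone).
Batch grand total — Σ batch = 278.1 g; Σ batch·LOI gives LOI loss = 28.12 g; yield = glass ÷ total batch = 89.89%.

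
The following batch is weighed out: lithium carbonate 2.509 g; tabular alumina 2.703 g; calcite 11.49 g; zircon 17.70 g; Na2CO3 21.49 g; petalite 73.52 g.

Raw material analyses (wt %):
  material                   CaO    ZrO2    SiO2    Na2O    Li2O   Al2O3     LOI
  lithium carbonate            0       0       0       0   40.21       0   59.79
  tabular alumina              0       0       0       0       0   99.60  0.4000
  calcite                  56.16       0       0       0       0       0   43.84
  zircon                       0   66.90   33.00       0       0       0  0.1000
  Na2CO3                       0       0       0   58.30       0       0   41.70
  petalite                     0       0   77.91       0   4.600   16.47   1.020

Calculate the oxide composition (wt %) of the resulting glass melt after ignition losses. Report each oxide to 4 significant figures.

Glass mass = 113.1 g (batch 129.4 − LOI 16.28).
Composition: CaO 5.704%, ZrO2 10.47%, SiO2 55.79%, Na2O 11.07%, Li2O 3.881%, Al2O3 13.08%

Mid-chain values are printed rounded to 4 significant figures on the page — each numeric step runs at exact precision in all steps — each reported result takes a single rounding — the derived quantities, including the totals, yield, six oxide percentages, glass mass, LOI, are carried starting from the weights per 113.1 g of glass at exact precision, as quoted within question or answer.
Delivered oxide masses:
  CaO: 11.49·0.5616 = 6.453 g
  ZrO2: 17.70·0.6690 = 11.84 g
  SiO2: 17.70·0.3300 + 73.52·0.7791 = 63.12 g
  Na2O: 21.49·0.5830 = 12.53 g
  Li2O: 2.509·0.4021 + 73.52·0.04600 = 4.391 g
  Al2O3: 2.703·0.9960 + 73.52·0.1647 = 14.80 g
LOI: 2.509·0.5979 + 2.703·0.004000 + 11.49·0.4384 + 17.70·0.001000 + 21.49·0.4170 + 73.52·0.01020 = 16.28 g
batch − LOI leaves glass = 129.4 − 16.28 = 113.1 g (= the summed oxide contributions)
each wt % is 100 × oxide ÷ glass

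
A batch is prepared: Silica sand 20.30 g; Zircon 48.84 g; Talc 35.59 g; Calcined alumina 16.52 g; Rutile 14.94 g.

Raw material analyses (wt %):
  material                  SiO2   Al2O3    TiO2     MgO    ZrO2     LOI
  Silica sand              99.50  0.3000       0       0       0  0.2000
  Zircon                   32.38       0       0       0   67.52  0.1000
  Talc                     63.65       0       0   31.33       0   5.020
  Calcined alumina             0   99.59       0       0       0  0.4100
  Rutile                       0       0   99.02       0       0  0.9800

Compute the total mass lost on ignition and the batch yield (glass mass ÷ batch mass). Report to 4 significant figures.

LOI loss = 2.090 g; glass = 134.1 g; yield = 98.47%

Values along the way are shown, with 4-significant-figure rounding, as written; all internal work maintains full float precision in every operation. Each reported number includes exactly one rounding. All derived quantities are re-derived in exact precision (yield, ignition loss, totals, the five compositions, glass mass) from the batch weights for 134.1 g of glass, as quoted within the question or the answer.
LOI of each material in turn:
  Silica sand: 20.30 × 0.002000 = 0.04060 g
  Zircon: 48.84 × 0.001000 = 0.04884 g
  Talc: 35.59 × 0.05020 = 1.787 g
  Calcined alumina: 16.52 × 0.004100 = 0.06773 g
  Rutile: 14.94 × 0.009800 = 0.1464 g
Total LOI = 2.090 g
Glass = batch − LOI = 136.2 − 2.090 = 134.1 g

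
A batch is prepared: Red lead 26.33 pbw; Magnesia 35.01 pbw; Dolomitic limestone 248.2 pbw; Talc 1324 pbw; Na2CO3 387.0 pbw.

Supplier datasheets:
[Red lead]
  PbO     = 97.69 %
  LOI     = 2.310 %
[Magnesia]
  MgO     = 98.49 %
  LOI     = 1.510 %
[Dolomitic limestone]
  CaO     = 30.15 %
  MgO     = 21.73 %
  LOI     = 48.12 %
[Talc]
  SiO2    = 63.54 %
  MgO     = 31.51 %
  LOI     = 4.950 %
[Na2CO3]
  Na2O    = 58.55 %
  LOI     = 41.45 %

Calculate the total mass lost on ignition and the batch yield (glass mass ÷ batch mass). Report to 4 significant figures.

The working math keeps full float precision at every stage; in-progress results are shown with 4-significant-figure rounding in the working — a single rounding finalizes every reported number. The derived quantities (yield, LOI, five oxide percentages, the totals, glass mass) are rebuilt at full precision from the weighed amounts on 1674 pbw of glass, as quoted within problem or answer.
Material-by-material LOI:
  Red lead: 26.33 × 0.02310 = 0.6082 pbw
  Magnesia: 35.01 × 0.01510 = 0.5287 pbw
  Dolomitic limestone: 248.2 × 0.4812 = 119.4 pbw
  Talc: 1324 × 0.04950 = 65.54 pbw
  Na2CO3: 387.0 × 0.4145 = 160.4 pbw
Total LOI = 346.5 pbw
Glass = batch − LOI = 2021 − 346.5 = 1674 pbw

LOI loss = 346.5 pbw; glass = 1674 pbw; yield = 82.85%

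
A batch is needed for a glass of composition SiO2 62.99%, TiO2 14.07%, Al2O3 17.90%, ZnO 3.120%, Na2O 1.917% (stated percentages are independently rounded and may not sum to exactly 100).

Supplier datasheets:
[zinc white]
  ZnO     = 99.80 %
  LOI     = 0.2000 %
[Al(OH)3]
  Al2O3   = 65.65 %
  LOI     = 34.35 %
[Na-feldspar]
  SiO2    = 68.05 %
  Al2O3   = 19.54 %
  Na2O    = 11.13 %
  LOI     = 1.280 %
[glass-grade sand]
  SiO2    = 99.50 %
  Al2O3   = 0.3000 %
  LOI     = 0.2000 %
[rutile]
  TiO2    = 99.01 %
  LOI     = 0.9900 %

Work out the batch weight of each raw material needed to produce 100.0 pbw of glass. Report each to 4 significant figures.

Every computation maintains full precision from start to finish — the intermediate values are shown rounded to four significant digits as written — a single rounding produces each reported result. Derived quantities, which include five oxide percentages, ignition loss, the yield, the totals, glass mass, are rebuilt in exact precision, as set out in the problem or answer text, starting from the weights for 100.0 pbw of glass.
Target masses of each oxide per 100.0 pbw glass:
  SiO2: 62.99% × 100.0 = 62.99 pbw
  TiO2: 14.07% × 100.0 = 14.07 pbw
  Al2O3: 17.90% × 100.0 = 17.90 pbw
  ZnO: 3.120% × 100.0 = 3.120 pbw
  Na2O: 1.917% × 100.0 = 1.917 pbw
Per-oxide balance check working from each reported weight, for the quoted basis mass (target by target, the sums agree up to rounding of the answer):
  SiO2: 17.22·0.6805 + 51.53·0.9950 = 62.99 pbw (target 62.99 pbw)
  TiO2: 14.21·0.9901 = 14.07 pbw (target 14.07 pbw)
  Al2O3: 21.90·0.6565 + 17.22·0.1954 + 51.53·0.003000 = 17.90 pbw (target 17.90 pbw)
  ZnO: 3.126·0.9980 = 3.120 pbw (target 3.120 pbw)
  Na2O: 17.22·0.1113 = 1.917 pbw (target 1.917 pbw)
Mass balance on the glass: batch total minus LOI = 99.99 pbw (the targets, summed, come to 100.0 pbw; the stated basis being 100.0 pbw — rounding explains the deltas).
Whole-batch sum: Σ batch = 108.0 pbw; Σ batch·LOI gives LOI loss = 7.993 pbw; yield: glass divided by total = 92.60%.

Batch per 100.0 pbw glass:
  zinc white: 3.126 pbw
  Al(OH)3: 21.90 pbw
  Na-feldspar: 17.22 pbw
  glass-grade sand: 51.53 pbw
  rutile: 14.21 pbw
Total batch = 108.0 pbw; LOI loss = 7.993 pbw; yield = 92.60%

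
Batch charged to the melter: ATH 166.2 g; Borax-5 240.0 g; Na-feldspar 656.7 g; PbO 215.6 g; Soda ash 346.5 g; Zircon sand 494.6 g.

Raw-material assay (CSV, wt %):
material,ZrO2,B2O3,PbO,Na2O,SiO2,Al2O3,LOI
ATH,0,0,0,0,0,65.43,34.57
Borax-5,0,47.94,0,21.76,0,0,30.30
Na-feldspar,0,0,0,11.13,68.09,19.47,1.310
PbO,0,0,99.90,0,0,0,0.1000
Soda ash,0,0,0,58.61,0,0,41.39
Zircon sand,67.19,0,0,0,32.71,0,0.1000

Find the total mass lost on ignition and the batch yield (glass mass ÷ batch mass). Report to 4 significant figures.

LOI loss = 282.9 g; glass = 1837 g; yield = 86.65%

The working math carries full float precision through the solve — in-progress results appear, rounded to 4 significant figures, as written. Every reported figure includes exactly one rounding — derived quantities are computed at exact precision (six oxide percentages, the totals, LOI, glass mass, yield) from the weighed amounts for 1837 g of glass as written in problem or answer.
Loss on ignition, line by line:
  ATH: 166.2 × 0.3457 = 57.46 g
  Borax-5: 240.0 × 0.3030 = 72.72 g
  Na-feldspar: 656.7 × 0.01310 = 8.603 g
  PbO: 215.6 × 0.001000 = 0.2156 g
  Soda ash: 346.5 × 0.4139 = 143.4 g
  Zircon sand: 494.6 × 0.001000 = 0.4946 g
Total LOI = 282.9 g
Glass = batch − LOI = 2120 − 282.9 = 1837 g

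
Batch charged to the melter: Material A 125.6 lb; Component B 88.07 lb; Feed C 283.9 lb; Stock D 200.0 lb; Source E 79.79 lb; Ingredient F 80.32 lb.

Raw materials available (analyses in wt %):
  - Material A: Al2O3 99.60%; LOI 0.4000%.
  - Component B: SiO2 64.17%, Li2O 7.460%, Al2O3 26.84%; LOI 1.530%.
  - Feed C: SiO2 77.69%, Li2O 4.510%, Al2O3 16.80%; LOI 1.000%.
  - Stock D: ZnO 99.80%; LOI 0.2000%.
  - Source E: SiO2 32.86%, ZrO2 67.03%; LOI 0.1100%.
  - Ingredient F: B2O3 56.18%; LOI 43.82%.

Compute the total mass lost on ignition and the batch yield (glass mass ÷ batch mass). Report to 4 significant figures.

LOI loss = 40.37 lb; glass = 817.3 lb; yield = 95.29%

Each numeric step keeps full float precision in all steps; working values are displayed rounded to 4 significant figures across the worked steps — a single rounding completes each reported number. All derived quantities are re-derived at full precision (the totals, six oxide percentages, net glass mass, ignition loss, the yield) starting from the weights on 817.3 lb of glass, as they appear in the question or the answer.
Material-by-material LOI:
  Material A: 125.6 × 0.004000 = 0.5024 lb
  Component B: 88.07 × 0.01530 = 1.347 lb
  Feed C: 283.9 × 0.01000 = 2.839 lb
  Stock D: 200.0 × 0.002000 = 0.4000 lb
  Source E: 79.79 × 0.001100 = 0.08777 lb
  Ingredient F: 80.32 × 0.4382 = 35.20 lb
Total LOI = 40.37 lb
Glass = batch − LOI = 857.7 − 40.37 = 817.3 lb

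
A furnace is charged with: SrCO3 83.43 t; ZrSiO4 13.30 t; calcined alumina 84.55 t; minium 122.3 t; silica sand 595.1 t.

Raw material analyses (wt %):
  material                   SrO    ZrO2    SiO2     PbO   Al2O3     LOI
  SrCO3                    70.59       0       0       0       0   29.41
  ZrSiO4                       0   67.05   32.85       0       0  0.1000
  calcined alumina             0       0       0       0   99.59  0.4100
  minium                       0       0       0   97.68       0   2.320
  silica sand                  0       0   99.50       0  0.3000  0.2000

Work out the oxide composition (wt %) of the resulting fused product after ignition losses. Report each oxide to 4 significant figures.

Glass mass = 869.8 t (batch 898.7 − LOI 28.92).
Composition: SrO 6.771%, ZrO2 1.025%, SiO2 68.58%, PbO 13.74%, Al2O3 9.887%

Full precision is kept at all times. Values along the way are printed with 4-significant-digit rounding within the worked lines; exactly one rounding lands on each reported figure — all derived quantities, which include the totals, net glass mass, yield, five oxide percentages, ignition loss, are carried at full precision, as quoted within problem or answer, using the weight values at 869.8 t of glass.
Oxide masses out of the charge:
  SrO: 83.43·0.7059 = 58.89 t
  ZrO2: 13.30·0.6705 = 8.918 t
  SiO2: 13.30·0.3285 + 595.1·0.9950 = 596.5 t
  PbO: 122.3·0.9768 = 119.5 t
  Al2O3: 84.55·0.9959 + 595.1·0.003000 = 85.99 t
LOI: 83.43·0.2941 + 13.30·0.001000 + 84.55·0.004100 + 122.3·0.02320 + 595.1·0.002000 = 28.92 t
Glass = total batch minus LOI = 898.7 − 28.92 = 869.8 t (matching Σ of the oxides)
percent by weight: oxide/glass ×100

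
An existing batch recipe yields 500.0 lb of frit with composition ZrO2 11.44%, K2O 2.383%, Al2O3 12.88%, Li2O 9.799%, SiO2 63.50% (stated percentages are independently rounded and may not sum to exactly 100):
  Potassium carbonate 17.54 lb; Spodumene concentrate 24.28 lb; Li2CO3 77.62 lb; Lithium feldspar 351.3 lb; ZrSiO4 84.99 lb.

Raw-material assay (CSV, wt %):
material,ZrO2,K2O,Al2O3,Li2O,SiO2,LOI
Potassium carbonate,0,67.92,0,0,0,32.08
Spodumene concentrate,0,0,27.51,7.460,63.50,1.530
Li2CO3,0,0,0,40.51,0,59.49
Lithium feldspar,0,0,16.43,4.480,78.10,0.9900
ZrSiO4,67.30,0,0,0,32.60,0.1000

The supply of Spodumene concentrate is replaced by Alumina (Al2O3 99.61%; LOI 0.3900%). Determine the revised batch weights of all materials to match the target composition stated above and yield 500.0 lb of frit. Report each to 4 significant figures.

The whole derivation runs at full precision through every step — intermediates are printed (rounded to four significant digits) across the worked steps. Every reported figure is rounded exactly once; all derived quantities, which include five oxide percentages, ignition loss, glass mass, the totals, the yield, are carried in full float precision, as given in the question or the answer, starting from the weights per 500.0 lb of glass.
Target masses of each oxide per 500.0 lb frit:
  ZrO2: 11.44% × 500.0 = 57.20 lb
  K2O: 2.383% × 500.0 = 11.92 lb
  Al2O3: 12.88% × 500.0 = 64.40 lb
  Li2O: 9.799% × 500.0 = 49.00 lb
  SiO2: 63.50% × 500.0 = 317.5 lb
Oxide-by-oxide audit using the reported weights, per the basis as stated (delivered sums recover each target up to rounding of the answer):
  ZrO2: 84.99·0.6730 = 57.20 lb (target 57.20 lb)
  K2O: 17.54·0.6792 = 11.91 lb (target 11.92 lb)
  Al2O3: 3.449·0.9961 + 371.1·0.1643 = 64.41 lb (target 64.40 lb)
  Li2O: 79.91·0.4051 + 371.1·0.04480 = 49.00 lb (target 49.00 lb)
  SiO2: 371.1·0.7810 + 84.99·0.3260 = 317.5 lb (target 317.5 lb)
Auditing the glass mass value: batch Σ − ignition loss = 500.1 lb (the Σ of target masses is 500.0 lb; basis as stated: 500.0 lb — a pure rounding effect).
Adding the batch up: Σ batch = 557.0 lb; LOI removed, Σ of batch·LOI: 56.94 lb; as yield: glass ÷ batch → 89.78%.

Revised batch per 500.0 lb frit:
  Potassium carbonate: 17.54 lb
  Alumina: 3.449 lb
  Li2CO3: 79.91 lb
  Lithium feldspar: 371.1 lb
  ZrSiO4: 84.99 lb
Total batch = 557.0 lb; LOI loss = 56.94 lb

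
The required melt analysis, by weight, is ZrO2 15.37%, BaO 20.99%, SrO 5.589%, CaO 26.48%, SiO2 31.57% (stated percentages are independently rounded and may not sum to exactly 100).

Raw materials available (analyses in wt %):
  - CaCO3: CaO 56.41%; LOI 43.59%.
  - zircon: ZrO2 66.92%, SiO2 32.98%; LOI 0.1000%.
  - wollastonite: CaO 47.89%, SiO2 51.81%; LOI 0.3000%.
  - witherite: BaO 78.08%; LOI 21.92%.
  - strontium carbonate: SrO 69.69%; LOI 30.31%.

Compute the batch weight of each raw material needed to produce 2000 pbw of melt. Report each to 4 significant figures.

The intermediate values are shown, with 4-significant-digit rounding, in the working; each numeric step carries full precision at every stage. Each reported figure includes exactly one rounding; all derived quantities are recomputed from the batch weights at 2000 pbw of glass at exact precision (five oxide percentages, ignition loss, yield, the totals, glass mass), as written in problem or answer.
Target oxide masses per 2000 pbw melt:
  ZrO2: 15.37% × 2000 = 307.4 pbw
  BaO: 20.99% × 2000 = 419.8 pbw
  SrO: 5.589% × 2000 = 111.8 pbw
  CaO: 26.48% × 2000 = 529.6 pbw
  SiO2: 31.57% × 2000 = 631.4 pbw
Sums-versus-targets review given the weights on record, against the basis in use (sums match the target masses within answer rounding):
  ZrO2: 459.4·0.6692 = 307.4 pbw (target 307.4 pbw)
  BaO: 537.7·0.7808 = 419.8 pbw (target 419.8 pbw)
  SrO: 160.4·0.6969 = 111.8 pbw (target 111.8 pbw)
  CaO: 152.5·0.5641 + 926.3·0.4789 = 529.6 pbw (target 529.6 pbw)
  SiO2: 459.4·0.3298 + 926.3·0.5181 = 631.4 pbw (target 631.4 pbw)
Glass-mass bookkeeping: total charge less LOI = 2000 pbw (summing oxide targets gives 2000 pbw; basis as stated: 2000 pbw — any gap is answer rounding).
Batch total: Σ batch = 2236 pbw; LOI removed, Σ of batch·LOI: 236.2 pbw; as yield: glass ÷ batch → 89.44%.

Batch per 2000 pbw melt:
  CaCO3: 152.5 pbw
  zircon: 459.4 pbw
  wollastonite: 926.3 pbw
  witherite: 537.7 pbw
  strontium carbonate: 160.4 pbw
Total batch = 2236 pbw; LOI loss = 236.2 pbw; yield = 89.44%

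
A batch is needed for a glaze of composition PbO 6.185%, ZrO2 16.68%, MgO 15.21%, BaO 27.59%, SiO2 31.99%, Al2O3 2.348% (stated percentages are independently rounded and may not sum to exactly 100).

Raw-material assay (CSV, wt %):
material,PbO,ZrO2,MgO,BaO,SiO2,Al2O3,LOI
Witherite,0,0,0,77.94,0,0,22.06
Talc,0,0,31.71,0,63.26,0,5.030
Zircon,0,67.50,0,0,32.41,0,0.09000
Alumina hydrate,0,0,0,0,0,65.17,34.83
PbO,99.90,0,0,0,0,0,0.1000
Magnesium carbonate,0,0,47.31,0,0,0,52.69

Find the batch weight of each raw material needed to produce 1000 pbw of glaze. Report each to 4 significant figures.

Batch per 1000 pbw glaze:
  Witherite: 354.0 pbw
  Talc: 379.1 pbw
  Zircon: 247.1 pbw
  Alumina hydrate: 36.03 pbw
  PbO: 61.91 pbw
  Magnesium carbonate: 67.41 pbw
Total batch = 1146 pbw; LOI loss = 145.5 pbw; yield = 87.30%

Every computation carries exact precision end to end; in-progress results are displayed with 4-significant-digit rounding within the worked lines. Exactly one rounding lands on each reported figure; derived quantities, which include the yield, six oxide percentages, ignition loss, glass mass, the totals, are carried in full float precision, exactly as shown in either problem or answer, from the batch weights per 1000 pbw of glass.
Oxide mass targets, per 1000 pbw glaze:
  PbO: 6.185% × 1000 = 61.85 pbw
  ZrO2: 16.68% × 1000 = 166.8 pbw
  MgO: 15.21% × 1000 = 152.1 pbw
  BaO: 27.59% × 1000 = 275.9 pbw
  SiO2: 31.99% × 1000 = 319.9 pbw
  Al2O3: 2.348% × 1000 = 23.48 pbw
Balance tally, oxide-wise, applying the batch weights above, on the stated basis (oxide sums agree with the targets net of answer rounding effects):
  PbO: 61.91·0.9990 = 61.85 pbw (target 61.85 pbw)
  ZrO2: 247.1·0.6750 = 166.8 pbw (target 166.8 pbw)
  MgO: 379.1·0.3171 + 67.41·0.4731 = 152.1 pbw (target 152.1 pbw)
  BaO: 354.0·0.7794 = 275.9 pbw (target 275.9 pbw)
  SiO2: 379.1·0.6326 + 247.1·0.3241 = 319.9 pbw (target 319.9 pbw)
  Al2O3: 36.03·0.6517 = 23.48 pbw (target 23.48 pbw)
Mass balance on the glass: the batch minus its LOI: 1000 pbw (the Σ of target masses is 1000 pbw; versus the stated basis of 1000 pbw — rounding explains the deltas).
Batch grand total — Σ batch = 1146 pbw; LOI loss = Σ batch·LOI = 145.5 pbw; yield: glass divided by total = 87.30%.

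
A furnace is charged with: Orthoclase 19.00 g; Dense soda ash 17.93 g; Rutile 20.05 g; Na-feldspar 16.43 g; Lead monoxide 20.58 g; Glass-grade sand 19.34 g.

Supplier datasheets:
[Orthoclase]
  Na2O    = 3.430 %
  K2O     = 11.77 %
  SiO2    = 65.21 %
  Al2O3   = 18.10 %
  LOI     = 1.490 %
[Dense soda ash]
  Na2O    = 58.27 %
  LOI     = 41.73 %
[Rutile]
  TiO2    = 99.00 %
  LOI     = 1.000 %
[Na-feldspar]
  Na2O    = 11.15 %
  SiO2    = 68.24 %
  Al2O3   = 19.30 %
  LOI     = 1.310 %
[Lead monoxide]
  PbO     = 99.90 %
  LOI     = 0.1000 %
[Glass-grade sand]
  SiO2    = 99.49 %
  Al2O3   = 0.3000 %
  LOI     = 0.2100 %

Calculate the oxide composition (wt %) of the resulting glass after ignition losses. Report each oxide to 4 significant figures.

Glass mass = 105.1 g (batch 113.3 − LOI 8.242).
Composition: Na2O 12.31%, K2O 2.128%, SiO2 40.77%, Al2O3 6.345%, PbO 19.56%, TiO2 18.89%

Intermediates are shown rounded off to 4 significant digits in the printout; the whole derivation maintains full float precision from first step to last; a single rounding produces each reported figure; all derived quantities, which include the totals, six oxide percentages, ignition loss, net glass mass, the yield, are re-derived in full precision, as they appear in the question or the answer, from the batch weights per 105.1 g of glass.
Mass of each oxide from the mix:
  Na2O: 19.00·0.03430 + 17.93·0.5827 + 16.43·0.1115 = 12.93 g
  K2O: 19.00·0.1177 = 2.236 g
  SiO2: 19.00·0.6521 + 16.43·0.6824 + 19.34·0.9949 = 42.84 g
  Al2O3: 19.00·0.1810 + 16.43·0.1930 + 19.34·0.003000 = 6.668 g
  PbO: 20.58·0.9990 = 20.56 g
  TiO2: 20.05·0.9900 = 19.85 g
LOI: 19.00·0.01490 + 17.93·0.4173 + 20.05·0.01000 + 16.43·0.01310 + 20.58·0.001000 + 19.34·0.002100 = 8.242 g
Glass = total batch minus LOI = 113.3 − 8.242 = 105.1 g (= Σ oxide masses)
wt % = oxide mass / glass mass × 100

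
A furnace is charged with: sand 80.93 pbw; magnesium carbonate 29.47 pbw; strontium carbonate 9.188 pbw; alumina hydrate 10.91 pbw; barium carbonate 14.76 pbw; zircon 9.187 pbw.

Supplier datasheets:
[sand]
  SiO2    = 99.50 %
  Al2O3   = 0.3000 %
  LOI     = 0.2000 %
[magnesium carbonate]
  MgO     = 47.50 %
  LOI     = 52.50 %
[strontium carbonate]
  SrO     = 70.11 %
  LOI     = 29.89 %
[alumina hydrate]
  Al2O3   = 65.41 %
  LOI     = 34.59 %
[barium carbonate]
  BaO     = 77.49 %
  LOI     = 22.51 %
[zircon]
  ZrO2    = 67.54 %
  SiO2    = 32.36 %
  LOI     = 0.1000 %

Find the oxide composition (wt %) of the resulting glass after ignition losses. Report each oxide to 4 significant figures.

Rounding to 4 significant figures applies to every working value as displayed. All arithmetic maintains full precision from first step to last. Every reported number takes just one rounding; derived quantities (the totals, LOI, glass mass, yield, six oxide percentages) are recomputed starting from the weights for 129.0 pbw of glass at full float precision, as written in the problem or answer text.
What the batch supplies per oxide:
  SrO: 9.188·0.7011 = 6.442 pbw
  MgO: 29.47·0.4750 = 14.00 pbw
  ZrO2: 9.187·0.6754 = 6.205 pbw
  BaO: 14.76·0.7749 = 11.44 pbw
  SiO2: 80.93·0.9950 + 9.187·0.3236 = 83.50 pbw
  Al2O3: 80.93·0.003000 + 10.91·0.6541 = 7.379 pbw
LOI: 80.93·0.002000 + 29.47·0.5250 + 9.188·0.2989 + 10.91·0.3459 + 14.76·0.2251 + 9.187·0.001000 = 25.49 pbw
Resulting glass, batch − LOI: 154.4 − 25.49 = 129.0 pbw (consistent with Σ oxide mass)
each oxide over glass, ×100, is wt %

Glass mass = 129.0 pbw (batch 154.4 − LOI 25.49).
Composition: SrO 4.995%, MgO 10.85%, ZrO2 4.812%, BaO 8.869%, SiO2 64.75%, Al2O3 5.722%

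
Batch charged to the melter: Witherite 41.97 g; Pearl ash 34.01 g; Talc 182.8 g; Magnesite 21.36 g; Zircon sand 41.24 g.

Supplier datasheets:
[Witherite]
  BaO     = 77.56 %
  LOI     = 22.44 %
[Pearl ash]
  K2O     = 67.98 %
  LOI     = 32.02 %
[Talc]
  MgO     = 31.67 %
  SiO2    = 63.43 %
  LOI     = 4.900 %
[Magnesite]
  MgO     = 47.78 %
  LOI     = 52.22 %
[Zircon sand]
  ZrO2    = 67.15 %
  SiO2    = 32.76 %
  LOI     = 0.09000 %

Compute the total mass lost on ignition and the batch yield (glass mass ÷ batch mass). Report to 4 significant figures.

LOI loss = 40.46 g; glass = 280.9 g; yield = 87.41%

All arithmetic runs at exact precision all the way through; the intermediate values are printed (rounded to 4 significant digits) within the worked lines — a single rounding completes every reported result — the derived quantities are carried from the batch weights at 280.9 g of glass in full precision (five oxide percentages, glass mass, LOI, the totals, the yield), as given in the problem or answer text.
Material-by-material LOI:
  Witherite: 41.97 × 0.2244 = 9.418 g
  Pearl ash: 34.01 × 0.3202 = 10.89 g
  Talc: 182.8 × 0.04900 = 8.957 g
  Magnesite: 21.36 × 0.5222 = 11.15 g
  Zircon sand: 41.24 × 9.000e-04 = 0.03712 g
Total LOI = 40.46 g
Glass = batch − LOI = 321.4 − 40.46 = 280.9 g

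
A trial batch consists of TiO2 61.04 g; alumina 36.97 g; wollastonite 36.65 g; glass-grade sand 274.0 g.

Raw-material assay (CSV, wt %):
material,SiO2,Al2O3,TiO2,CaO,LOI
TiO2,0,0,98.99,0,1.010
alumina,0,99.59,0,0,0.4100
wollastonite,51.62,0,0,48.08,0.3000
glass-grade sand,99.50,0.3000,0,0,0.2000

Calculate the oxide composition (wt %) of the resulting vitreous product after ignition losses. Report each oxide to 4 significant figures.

All internal work keeps exact precision at all times. In-progress results are rounded off to 4 significant figures wherever printed; each reported result includes exactly one rounding. All derived quantities (ignition loss, totals, net glass mass, yield, four oxide percentages) are re-derived from the weighed amounts for 407.2 g of glass at full float precision, as set out in problem or answer.
Delivered oxide masses:
  SiO2: 36.65·0.5162 + 274.0·0.9950 = 291.5 g
  Al2O3: 36.97·0.9959 + 274.0·0.003000 = 37.64 g
  TiO2: 61.04·0.9899 = 60.42 g
  CaO: 36.65·0.4808 = 17.62 g
LOI: 61.04·0.01010 + 36.97·0.004100 + 36.65·0.003000 + 274.0·0.002000 = 1.426 g
Glass = total batch minus LOI = 408.7 − 1.426 = 407.2 g (matching Σ of the oxides)
percent share: oxide ÷ glass, ×100

Glass mass = 407.2 g (batch 408.7 − LOI 1.426).
Composition: SiO2 71.59%, Al2O3 9.243%, TiO2 14.84%, CaO 4.327%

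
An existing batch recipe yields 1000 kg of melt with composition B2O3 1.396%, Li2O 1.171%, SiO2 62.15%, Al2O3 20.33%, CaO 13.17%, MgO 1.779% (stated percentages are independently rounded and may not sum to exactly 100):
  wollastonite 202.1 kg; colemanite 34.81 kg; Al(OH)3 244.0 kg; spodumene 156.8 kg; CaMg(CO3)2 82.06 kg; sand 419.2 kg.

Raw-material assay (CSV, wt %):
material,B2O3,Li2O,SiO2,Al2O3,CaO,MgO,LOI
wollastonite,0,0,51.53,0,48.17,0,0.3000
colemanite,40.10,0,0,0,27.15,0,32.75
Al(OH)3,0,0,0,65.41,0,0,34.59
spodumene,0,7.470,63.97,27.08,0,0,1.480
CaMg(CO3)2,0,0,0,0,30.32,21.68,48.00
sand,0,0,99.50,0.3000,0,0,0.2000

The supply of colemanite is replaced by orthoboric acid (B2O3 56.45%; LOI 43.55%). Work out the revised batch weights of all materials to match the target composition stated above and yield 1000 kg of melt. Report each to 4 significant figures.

Values along the way are displayed, rounded to four significant figures, in the printout — full float precision is held through every step — every reported figure is rounded just once. Derived quantities, including totals, LOI, yield, the six compositions, net glass mass, are computed from the weighed amounts on 1000 kg of glass in exact precision, as they appear in the problem or answer text.
Per-oxide target masses for 1000 kg melt:
  B2O3: 1.396% × 1000 = 13.96 kg
  Li2O: 1.171% × 1000 = 11.71 kg
  SiO2: 62.15% × 1000 = 621.5 kg
  Al2O3: 20.33% × 1000 = 203.3 kg
  CaO: 13.17% × 1000 = 131.7 kg
  MgO: 1.779% × 1000 = 17.79 kg
Oxide-by-oxide audit per the reported batch figures, relative to the basis at hand (oxide sums agree with the targets up to rounding of the answer):
  B2O3: 24.73·0.5645 = 13.96 kg (target 13.96 kg)
  Li2O: 156.8·0.07470 = 11.71 kg (target 11.71 kg)
  SiO2: 221.8·0.5153 + 156.8·0.6397 + 409.0·0.9950 = 621.6 kg (target 621.5 kg)
  Al2O3: 244.0·0.6541 + 156.8·0.2708 + 409.0·0.003000 = 203.3 kg (target 203.3 kg)
  CaO: 221.8·0.4817 + 82.06·0.3032 = 131.7 kg (target 131.7 kg)
  MgO: 82.06·0.2168 = 17.79 kg (target 17.79 kg)
Glass-mass closure: batch Σ − ignition loss = 1000 kg (summing oxide targets gives 1000 kg; basis as stated: 1000 kg — any gap is answer rounding).
Whole-batch sum: Σ batch = 1138 kg; ignition loss, Σ(batch × LOI) = 138.4 kg; the yield ratio, glass ÷ batch: 87.85%.

Revised batch per 1000 kg melt:
  wollastonite: 221.8 kg
  orthoboric acid: 24.73 kg
  Al(OH)3: 244.0 kg
  spodumene: 156.8 kg
  CaMg(CO3)2: 82.06 kg
  sand: 409.0 kg
Total batch = 1138 kg; LOI loss = 138.4 kg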